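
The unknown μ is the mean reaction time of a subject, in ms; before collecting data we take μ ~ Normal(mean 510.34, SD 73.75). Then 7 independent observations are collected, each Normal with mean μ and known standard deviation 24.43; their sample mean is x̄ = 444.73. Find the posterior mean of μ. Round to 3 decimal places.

Prior precision 1/τ₀² = 1/73.75² = 0.00018386; data precision n/σ² = 7/24.43² = 0.0117287.
Posterior precision = 0.00018386 + 0.0117287 = 0.0119126.
Posterior mean = (0.00018386·510.34 + 0.0117287·444.73) / 0.0119126 = 445.743.

Posterior mean ≈ 445.743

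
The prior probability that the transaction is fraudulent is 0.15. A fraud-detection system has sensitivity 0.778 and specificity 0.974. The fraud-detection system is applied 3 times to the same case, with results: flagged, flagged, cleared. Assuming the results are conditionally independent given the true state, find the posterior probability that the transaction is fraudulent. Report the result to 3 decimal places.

Posterior P(H) ≈ 0.973

With H the event that the transaction is fraudulent, the joint likelihood of the observed sequence is P(data|H) = 0.778·0.778·0.222 = 0.13437 and P(data|¬H) = 0.026·0.026·0.974 = 0.00065842.
Bayes: P(H|data) = 0.15·0.13437 / (0.15·0.13437 + 0.85·0.00065842) = 0.020156/0.020716 = 0.9730.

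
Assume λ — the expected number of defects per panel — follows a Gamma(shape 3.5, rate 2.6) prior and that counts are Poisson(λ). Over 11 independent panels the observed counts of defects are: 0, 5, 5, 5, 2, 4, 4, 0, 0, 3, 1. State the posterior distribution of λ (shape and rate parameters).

Total count ∑xᵢ = 29 over n = 11 panels.
Gamma is conjugate to the Poisson likelihood: posterior is Gamma(shape = 3.5+29 = 32.5, rate = 2.6+11 = 13.6).

Posterior: Gamma(shape=32.5, rate=13.6)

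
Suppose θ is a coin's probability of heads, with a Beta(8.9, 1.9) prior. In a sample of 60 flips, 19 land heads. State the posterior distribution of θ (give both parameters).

Observing 19 successes and 41 failures updates Beta(8.9, 1.9) by adding the success and failure counts to the two shape parameters: α = 8.9+19 = 27.9, β = 1.9+41 = 42.9.

Posterior: Beta(27.9, 42.9)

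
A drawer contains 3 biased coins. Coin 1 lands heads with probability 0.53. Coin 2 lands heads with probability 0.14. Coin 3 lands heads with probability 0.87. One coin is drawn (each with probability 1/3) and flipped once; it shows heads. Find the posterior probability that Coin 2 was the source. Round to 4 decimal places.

Posterior probability ≈ 0.0909

P(heads|C1) = 0.53; P(heads|C2) = 0.14; P(heads|C3) = 0.87.
Prior × likelihood for each source: 0.333333·0.53=0.1767, 0.333333·0.14=0.04667, 0.333333·0.87=0.2900. Summing gives P(heads) = 0.51333.
P(Coin 2 | heads) = 0.04667 / 0.51333 = 0.0909.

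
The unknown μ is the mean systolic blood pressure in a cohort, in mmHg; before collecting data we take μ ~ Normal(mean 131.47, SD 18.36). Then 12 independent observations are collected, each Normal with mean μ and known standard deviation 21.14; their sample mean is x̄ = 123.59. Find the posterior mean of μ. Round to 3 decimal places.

Posterior mean ≈ 124.374

Prior precision 1/τ₀² = 1/18.36² = 0.00296657; data precision n/σ² = 12/21.14² = 0.0268517.
Posterior precision = 0.00296657 + 0.0268517 = 0.0298182.
Posterior mean = (0.00296657·131.47 + 0.0268517·123.59) / 0.0298182 = 124.374.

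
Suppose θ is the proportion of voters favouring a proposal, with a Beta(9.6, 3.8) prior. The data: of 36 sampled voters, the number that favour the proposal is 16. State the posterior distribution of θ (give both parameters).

Posterior: Beta(25.6, 23.8)

The binomial likelihood is conjugate to the Beta prior: with 16 successes and 20 failures, the posterior is Beta(9.6+16, 3.8+20) = Beta(25.6, 23.8).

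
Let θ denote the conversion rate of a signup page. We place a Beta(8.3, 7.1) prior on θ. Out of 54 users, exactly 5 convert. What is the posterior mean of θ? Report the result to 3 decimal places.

Posterior mean ≈ 0.192

Observing 5 successes and 49 failures updates Beta(8.3, 7.1) by adding the success and failure counts to the two shape parameters: α = 8.3+5 = 13.3, β = 7.1+49 = 56.1.
Posterior mean = α/(α+β) = 13.3/69.4 = 0.192.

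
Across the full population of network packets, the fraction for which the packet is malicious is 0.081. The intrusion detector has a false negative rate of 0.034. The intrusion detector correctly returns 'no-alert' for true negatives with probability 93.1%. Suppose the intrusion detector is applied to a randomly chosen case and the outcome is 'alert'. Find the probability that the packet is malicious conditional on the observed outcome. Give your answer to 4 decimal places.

Let H be the event that the packet is malicious. P(H) = 0.081, so P(¬H) = 0.919. With E the 'alert' result, P(E|H) = 0.966 and P(E|¬H) = 0.069.
P(E) = 0.966·0.081 + 0.069·0.919 = 0.078246 + 0.063411 = 0.14166.
By Bayes' theorem, P(H|E) = 0.078246 / 0.14166 = 0.5524.

P(H | E) ≈ 0.5524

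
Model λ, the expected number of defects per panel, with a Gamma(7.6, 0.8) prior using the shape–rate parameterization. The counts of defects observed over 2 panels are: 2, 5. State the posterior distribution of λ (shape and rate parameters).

Total count ∑xᵢ = 7 over n = 2 panels.
Gamma is conjugate to the Poisson likelihood: posterior is Gamma(shape = 7.6+7 = 14.6, rate = 0.8+2 = 2.8).

Posterior: Gamma(shape=14.6, rate=2.8)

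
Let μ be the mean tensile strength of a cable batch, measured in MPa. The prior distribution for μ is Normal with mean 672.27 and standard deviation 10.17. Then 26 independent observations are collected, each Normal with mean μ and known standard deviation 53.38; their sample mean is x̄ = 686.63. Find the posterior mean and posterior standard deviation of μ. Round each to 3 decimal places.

Posterior mean ≈ 679.242; posterior SD ≈ 7.295

Prior precision 1/τ₀² = 1/10.17² = 0.00966848; data precision n/σ² = 26/53.38² = 0.00912465.
Posterior precision = 0.00966848 + 0.00912465 = 0.0187931, giving posterior SD = 1/√0.0187931 = 7.295.
Posterior mean = (0.00966848·672.27 + 0.00912465·686.63) / 0.0187931 = 679.242.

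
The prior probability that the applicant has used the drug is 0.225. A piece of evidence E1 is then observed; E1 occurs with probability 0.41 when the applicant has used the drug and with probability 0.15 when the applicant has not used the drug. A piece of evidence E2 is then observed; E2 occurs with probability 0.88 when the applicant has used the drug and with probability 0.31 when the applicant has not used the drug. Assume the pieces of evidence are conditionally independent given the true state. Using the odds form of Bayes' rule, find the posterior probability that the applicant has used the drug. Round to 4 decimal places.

Prior odds = 0.225/(1−0.225) = 0.29032. In log-odds, ln(0.29032) = -1.2368.
Add log likelihood ratios: ln(2.7333) + ln(2.8387) = 2.0489.
Posterior log-odds = 0.81211, so posterior odds = exp(0.81211) = 2.2527. Converting, P(H|E) = 2.2527/3.2527 = 0.6926.

Posterior probability ≈ 0.6926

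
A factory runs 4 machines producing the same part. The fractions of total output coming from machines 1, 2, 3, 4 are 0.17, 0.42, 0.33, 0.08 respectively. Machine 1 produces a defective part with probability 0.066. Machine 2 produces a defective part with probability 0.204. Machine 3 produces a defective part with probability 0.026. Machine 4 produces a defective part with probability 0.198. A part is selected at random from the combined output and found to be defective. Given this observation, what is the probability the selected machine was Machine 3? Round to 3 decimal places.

P(defective|M1) = 0.066; P(defective|M2) = 0.204; P(defective|M3) = 0.026; P(defective|M4) = 0.198.
Prior × likelihood for each source: 0.17·0.066=0.01122, 0.42·0.204=0.08568, 0.33·0.026=0.008580, 0.08·0.198=0.01584. Summing gives P(defective) = 0.12132.
P(Machine 3 | defective) = 0.008580 / 0.12132 = 0.071.

Posterior probability ≈ 0.071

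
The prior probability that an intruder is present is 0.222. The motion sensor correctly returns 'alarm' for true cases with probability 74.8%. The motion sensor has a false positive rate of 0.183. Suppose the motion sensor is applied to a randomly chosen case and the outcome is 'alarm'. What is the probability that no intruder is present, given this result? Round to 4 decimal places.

Let H be the event that an intruder is present. P(H) = 0.222, so P(¬H) = 0.778. With E the 'alarm' result, P(E|H) = 0.748 and P(E|¬H) = 0.183.
P(E) = 0.748·0.222 + 0.183·0.778 = 0.16606 + 0.14237 = 0.30843.
By Bayes' theorem, P(H|E) = 0.16606 / 0.30843 = 0.5384. Hence P(¬H|E) = 1 − 0.5384 = 0.4616.

P(¬H | E) ≈ 0.4616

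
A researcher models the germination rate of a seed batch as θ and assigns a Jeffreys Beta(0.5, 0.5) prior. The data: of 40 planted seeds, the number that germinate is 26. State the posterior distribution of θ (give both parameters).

Posterior: Beta(26.5, 14.5)

The binomial likelihood is conjugate to the Beta prior: with 26 successes and 14 failures, the posterior is Beta(0.5+26, 0.5+14) = Beta(26.5, 14.5).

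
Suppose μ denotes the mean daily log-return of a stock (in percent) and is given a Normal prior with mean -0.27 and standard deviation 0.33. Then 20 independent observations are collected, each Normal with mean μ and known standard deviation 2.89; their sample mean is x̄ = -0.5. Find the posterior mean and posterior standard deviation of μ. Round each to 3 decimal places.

Posterior mean ≈ -0.318; posterior SD ≈ 0.294

With known σ, the Normal prior is conjugate. Weight on the data is w = (n/σ²)/(n/σ² + 1/τ₀²) = 2.39461/(2.39461+9.18274) = 0.20684.
Posterior mean = w·x̄ + (1−w)·μ₀ = 0.20684·-0.5 + 0.79316·-0.27 = -0.318. Posterior variance = 1/(2.39461+9.18274) = 0.0863756, so SD = 0.294.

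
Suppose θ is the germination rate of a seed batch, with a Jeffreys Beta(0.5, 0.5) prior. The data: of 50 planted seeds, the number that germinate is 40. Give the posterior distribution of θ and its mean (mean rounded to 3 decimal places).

Posterior: Beta(40.5, 10.5); mean ≈ 0.794

The binomial likelihood is conjugate to the Beta prior: with 40 successes and 10 failures, the posterior is Beta(0.5+40, 0.5+10) = Beta(40.5, 10.5).
E[θ | data] = 40.5/(40.5+10.5) = 0.794.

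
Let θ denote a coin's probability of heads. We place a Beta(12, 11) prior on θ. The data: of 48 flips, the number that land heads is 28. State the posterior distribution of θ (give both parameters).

Observing 28 successes and 20 failures updates Beta(12, 11) by adding the success and failure counts to the two shape parameters: α = 12+28 = 40, β = 11+20 = 31.

Posterior: Beta(40, 31)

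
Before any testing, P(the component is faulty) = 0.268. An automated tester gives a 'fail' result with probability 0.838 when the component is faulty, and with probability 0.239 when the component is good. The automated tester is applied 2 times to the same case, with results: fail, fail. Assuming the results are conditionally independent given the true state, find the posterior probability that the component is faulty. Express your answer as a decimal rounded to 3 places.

Let H be the event that the component is faulty; start with P(H) = 0.268. P('fail'|H) = 0.838, P('fail'|¬H) = 0.239.
Update on result 1 ('fail'): P(H) ← 0.838·0.2680 / (0.838·0.2680 + 0.239·0.7320) = 0.22458/0.39953 = 0.5621.
Update on result 2 ('fail'): P(H) ← 0.838·0.5621 / (0.838·0.5621 + 0.239·0.4379) = 0.47105/0.57571 = 0.8182.

Posterior P(H) ≈ 0.818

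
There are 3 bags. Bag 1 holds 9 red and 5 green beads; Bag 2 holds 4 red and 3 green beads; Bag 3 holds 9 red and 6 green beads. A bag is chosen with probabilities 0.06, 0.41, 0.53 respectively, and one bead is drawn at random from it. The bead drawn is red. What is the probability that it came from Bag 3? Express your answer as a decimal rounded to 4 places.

Tabulate prior·likelihood by source: [1] prior 0.06, lik 0.6429, product 0.03857; [2] prior 0.41, lik 0.5714, product 0.2343; [3] prior 0.53, lik 0.6, product 0.3180.
Normalizing constant = 0.59086; the posterior for Bag 3 is its product over the sum, 0.3180/0.59086 = 0.5382.

Posterior probability ≈ 0.5382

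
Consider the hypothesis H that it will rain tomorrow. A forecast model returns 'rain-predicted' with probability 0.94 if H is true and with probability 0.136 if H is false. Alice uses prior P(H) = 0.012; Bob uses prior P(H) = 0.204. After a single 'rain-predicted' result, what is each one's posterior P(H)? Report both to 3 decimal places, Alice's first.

Alice: 0.077; Bob: 0.639

The likelihood ratio for a 'rain-predicted' result is 0.94/0.136 = 6.9118.
Alice: prior odds 0.012/0.988 = 0.012146; posterior odds 0.083949; posterior probability 0.077.
Bob: prior odds 0.204/0.796 = 0.25628; posterior odds 1.7714; posterior probability 0.639.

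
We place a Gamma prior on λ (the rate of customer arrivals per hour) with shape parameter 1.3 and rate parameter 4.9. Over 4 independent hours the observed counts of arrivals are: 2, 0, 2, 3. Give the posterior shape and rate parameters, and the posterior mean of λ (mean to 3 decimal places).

Total count ∑xᵢ = 7 over n = 4 hours.
Gamma is conjugate to the Poisson likelihood: posterior is Gamma(shape = 1.3+7 = 8.3, rate = 4.9+4 = 8.9).
E[λ | data] = 8.3/8.9 = 0.933.

Posterior: Gamma(shape=8.3, rate=8.9); mean ≈ 0.933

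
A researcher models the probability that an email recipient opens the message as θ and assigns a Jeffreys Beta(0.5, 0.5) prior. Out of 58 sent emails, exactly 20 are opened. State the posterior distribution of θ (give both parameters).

Posterior: Beta(20.5, 38.5)

Observing 20 successes and 38 failures updates Beta(0.5, 0.5) by adding the success and failure counts to the two shape parameters: α = 0.5+20 = 20.5, β = 0.5+38 = 38.5.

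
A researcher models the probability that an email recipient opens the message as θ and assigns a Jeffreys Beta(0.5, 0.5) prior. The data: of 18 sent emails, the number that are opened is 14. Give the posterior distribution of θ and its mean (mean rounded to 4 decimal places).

Observing 14 successes and 4 failures updates Beta(0.5, 0.5) by adding the success and failure counts to the two shape parameters: α = 0.5+14 = 14.5, β = 0.5+4 = 4.5.
Posterior mean = α/(α+β) = 14.5/19 = 0.7632.

Posterior: Beta(14.5, 4.5); mean ≈ 0.7632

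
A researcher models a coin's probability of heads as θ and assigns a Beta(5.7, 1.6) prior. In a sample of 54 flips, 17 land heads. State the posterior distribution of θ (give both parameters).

Posterior: Beta(22.7, 38.6)

The binomial likelihood is conjugate to the Beta prior: with 17 successes and 37 failures, the posterior is Beta(5.7+17, 1.6+37) = Beta(22.7, 38.6).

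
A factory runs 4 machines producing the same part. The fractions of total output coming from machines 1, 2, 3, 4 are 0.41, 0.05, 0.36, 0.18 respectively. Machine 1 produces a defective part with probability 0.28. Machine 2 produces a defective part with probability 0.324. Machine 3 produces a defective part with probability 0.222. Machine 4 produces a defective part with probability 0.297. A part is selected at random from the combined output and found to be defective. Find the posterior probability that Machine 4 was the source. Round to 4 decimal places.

Tabulate prior·likelihood by source: [1] prior 0.41, lik 0.28, product 0.1148; [2] prior 0.05, lik 0.324, product 0.01620; [3] prior 0.36, lik 0.222, product 0.07992; [4] prior 0.18, lik 0.297, product 0.05346.
Normalizing constant = 0.26438; the posterior for Machine 4 is its product over the sum, 0.05346/0.26438 = 0.2022.

Posterior probability ≈ 0.2022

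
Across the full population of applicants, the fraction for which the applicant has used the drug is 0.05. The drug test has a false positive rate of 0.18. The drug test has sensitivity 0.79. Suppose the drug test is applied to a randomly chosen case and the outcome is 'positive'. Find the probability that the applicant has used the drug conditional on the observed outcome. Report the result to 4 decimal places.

P(H | E) ≈ 0.1876

Write H for 'the applicant has used the drug'. Prior odds H:¬H = 0.05/0.95 = 0.052632. For the 'positive' outcome, the likelihood ratio is 0.79/0.18 = 4.3889.
Posterior odds = 0.052632 × 4.3889 = 0.23099, so P(H|E) = 0.23099/(1+0.23099) = 0.1876.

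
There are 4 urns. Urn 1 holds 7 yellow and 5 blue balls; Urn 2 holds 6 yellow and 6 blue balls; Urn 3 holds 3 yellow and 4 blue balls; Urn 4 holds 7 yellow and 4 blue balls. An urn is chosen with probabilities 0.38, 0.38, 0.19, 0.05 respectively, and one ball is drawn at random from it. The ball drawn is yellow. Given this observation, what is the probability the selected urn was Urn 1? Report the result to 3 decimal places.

Posterior probability ≈ 0.422

Tabulate prior·likelihood by source: [1] prior 0.38, lik 0.5833, product 0.2217; [2] prior 0.38, lik 0.5, product 0.1900; [3] prior 0.19, lik 0.4286, product 0.08143; [4] prior 0.05, lik 0.6364, product 0.03182.
Normalizing constant = 0.52491; the posterior for Urn 1 is its product over the sum, 0.2217/0.52491 = 0.422.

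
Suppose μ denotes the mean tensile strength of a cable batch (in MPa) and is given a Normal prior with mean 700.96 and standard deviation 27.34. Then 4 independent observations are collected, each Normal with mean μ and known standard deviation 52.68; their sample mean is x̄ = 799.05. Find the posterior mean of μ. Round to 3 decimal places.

With known σ, the Normal prior is conjugate. Weight on the data is w = (n/σ²)/(n/σ² + 1/τ₀²) = 0.00144135/(0.00144135+0.00133784) = 0.51862.
Posterior mean = w·x̄ + (1−w)·μ₀ = 0.51862·799.05 + 0.48138·700.96 = 751.832.

Posterior mean ≈ 751.832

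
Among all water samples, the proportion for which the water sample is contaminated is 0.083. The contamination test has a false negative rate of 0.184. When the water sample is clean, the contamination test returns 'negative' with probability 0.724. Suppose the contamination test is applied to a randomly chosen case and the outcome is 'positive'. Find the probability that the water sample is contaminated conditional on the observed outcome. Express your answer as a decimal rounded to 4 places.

Let H be the event that the water sample is contaminated. P(H) = 0.083, so P(¬H) = 0.917. With E the 'positive' result, P(E|H) = 0.816 and P(E|¬H) = 0.276.
P(E) = 0.816·0.083 + 0.276·0.917 = 0.067728 + 0.25309 = 0.32082.
By Bayes' theorem, P(H|E) = 0.067728 / 0.32082 = 0.2111.

P(H | E) ≈ 0.2111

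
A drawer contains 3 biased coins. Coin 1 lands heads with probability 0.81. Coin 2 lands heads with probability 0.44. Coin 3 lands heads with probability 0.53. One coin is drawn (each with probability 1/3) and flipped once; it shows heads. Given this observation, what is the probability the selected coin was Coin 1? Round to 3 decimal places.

Tabulate prior·likelihood by source: [1] prior 0.333333, lik 0.81, product 0.2700; [2] prior 0.333333, lik 0.44, product 0.1467; [3] prior 0.333333, lik 0.53, product 0.1767.
Normalizing constant = 0.59333; the posterior for Coin 1 is its product over the sum, 0.2700/0.59333 = 0.455.

Posterior probability ≈ 0.455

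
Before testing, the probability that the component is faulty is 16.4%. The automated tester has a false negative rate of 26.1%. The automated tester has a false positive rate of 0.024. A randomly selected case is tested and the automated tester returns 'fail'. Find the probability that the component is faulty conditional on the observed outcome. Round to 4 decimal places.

P(H | E) ≈ 0.8580

Write H for 'the component is faulty'. Prior odds H:¬H = 0.164/0.836 = 0.19617. For the 'fail' outcome, the likelihood ratio is 0.739/0.024 = 30.792.
Posterior odds = 0.19617 × 30.792 = 6.0405, so P(H|E) = 6.0405/(1+6.0405) = 0.8580.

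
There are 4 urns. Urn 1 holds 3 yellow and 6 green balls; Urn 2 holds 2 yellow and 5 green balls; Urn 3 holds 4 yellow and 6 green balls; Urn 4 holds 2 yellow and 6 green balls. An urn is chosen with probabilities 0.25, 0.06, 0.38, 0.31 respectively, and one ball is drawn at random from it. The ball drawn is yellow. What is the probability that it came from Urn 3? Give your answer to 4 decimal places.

Tabulate prior·likelihood by source: [1] prior 0.25, lik 0.3333, product 0.08333; [2] prior 0.06, lik 0.2857, product 0.01714; [3] prior 0.38, lik 0.4, product 0.1520; [4] prior 0.31, lik 0.25, product 0.07750.
Normalizing constant = 0.32998; the posterior for Urn 3 is its product over the sum, 0.1520/0.32998 = 0.4606.

Posterior probability ≈ 0.4606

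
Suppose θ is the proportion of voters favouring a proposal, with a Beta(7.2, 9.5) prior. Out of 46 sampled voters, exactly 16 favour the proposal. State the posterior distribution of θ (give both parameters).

Observing 16 successes and 30 failures updates Beta(7.2, 9.5) by adding the success and failure counts to the two shape parameters: α = 7.2+16 = 23.2, β = 9.5+30 = 39.5.

Posterior: Beta(23.2, 39.5)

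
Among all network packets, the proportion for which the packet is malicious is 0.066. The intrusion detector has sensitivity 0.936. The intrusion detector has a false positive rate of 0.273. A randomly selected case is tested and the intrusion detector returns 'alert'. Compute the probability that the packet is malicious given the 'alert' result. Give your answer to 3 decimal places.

P(H | E) ≈ 0.195

Let H be the event that the packet is malicious. P(H) = 0.066, so P(¬H) = 0.934. With E the 'alert' result, P(E|H) = 0.936 and P(E|¬H) = 0.273.
P(E) = 0.936·0.066 + 0.273·0.934 = 0.061776 + 0.25498 = 0.31676.
By Bayes' theorem, P(H|E) = 0.061776 / 0.31676 = 0.195.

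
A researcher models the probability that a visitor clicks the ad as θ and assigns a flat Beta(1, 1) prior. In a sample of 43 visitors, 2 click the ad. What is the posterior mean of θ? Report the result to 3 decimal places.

Posterior mean ≈ 0.067

The binomial likelihood is conjugate to the Beta prior: with 2 successes and 41 failures, the posterior is Beta(1+2, 1+41) = Beta(3, 42).
E[θ | data] = 3/(3+42) = 0.067.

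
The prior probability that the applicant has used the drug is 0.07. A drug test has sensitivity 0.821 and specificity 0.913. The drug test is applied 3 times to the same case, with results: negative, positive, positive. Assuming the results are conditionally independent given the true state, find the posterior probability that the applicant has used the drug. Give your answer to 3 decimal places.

Posterior P(H) ≈ 0.568

Let H be the event that the applicant has used the drug; start with P(H) = 0.07. P('positive'|H) = 0.821, P('positive'|¬H) = 0.087.
Update on result 1 ('negative'): P(H) ← 0.179·0.0700 / (0.179·0.0700 + 0.913·0.9300) = 0.012530/0.86162 = 0.0145.
Update on result 2 ('positive'): P(H) ← 0.821·0.0145 / (0.821·0.0145 + 0.087·0.9855) = 0.011939/0.097674 = 0.1222.
Update on result 3 ('positive'): P(H) ← 0.821·0.1222 / (0.821·0.1222 + 0.087·0.8778) = 0.10036/0.17672 = 0.5679.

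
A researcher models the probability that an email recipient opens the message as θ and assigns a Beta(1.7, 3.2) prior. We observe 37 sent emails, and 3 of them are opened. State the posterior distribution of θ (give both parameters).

Observing 3 successes and 34 failures updates Beta(1.7, 3.2) by adding the success and failure counts to the two shape parameters: α = 1.7+3 = 4.7, β = 3.2+34 = 37.2.

Posterior: Beta(4.7, 37.2)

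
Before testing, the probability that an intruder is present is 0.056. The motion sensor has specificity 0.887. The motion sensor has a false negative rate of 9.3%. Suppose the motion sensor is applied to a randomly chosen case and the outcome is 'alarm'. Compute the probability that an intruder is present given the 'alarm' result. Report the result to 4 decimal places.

Let H be the event that an intruder is present. P(H) = 0.056, so P(¬H) = 0.944. With E the 'alarm' result, P(E|H) = 0.907 and P(E|¬H) = 0.113.
P(E) = 0.907·0.056 + 0.113·0.944 = 0.050792 + 0.10667 = 0.15746.
By Bayes' theorem, P(H|E) = 0.050792 / 0.15746 = 0.3226.

P(H | E) ≈ 0.3226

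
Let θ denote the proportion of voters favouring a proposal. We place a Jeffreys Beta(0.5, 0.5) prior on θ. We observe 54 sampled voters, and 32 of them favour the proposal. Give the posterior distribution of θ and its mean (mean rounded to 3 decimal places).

Posterior: Beta(32.5, 22.5); mean ≈ 0.591

The binomial likelihood is conjugate to the Beta prior: with 32 successes and 22 failures, the posterior is Beta(0.5+32, 0.5+22) = Beta(32.5, 22.5).
E[θ | data] = 32.5/(32.5+22.5) = 0.591.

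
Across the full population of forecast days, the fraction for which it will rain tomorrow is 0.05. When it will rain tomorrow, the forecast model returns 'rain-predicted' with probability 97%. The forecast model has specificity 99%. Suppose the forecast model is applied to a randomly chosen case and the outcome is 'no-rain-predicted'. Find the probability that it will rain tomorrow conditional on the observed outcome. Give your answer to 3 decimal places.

Let H be the event that it will rain tomorrow. P(H) = 0.05, so P(¬H) = 0.95. With E the 'no-rain-predicted' result, P(E|H) = 0.03 and P(E|¬H) = 0.99.
P(E) = 0.03·0.05 + 0.99·0.95 = 0.0015000 + 0.94050 = 0.94200.
By Bayes' theorem, P(H|E) = 0.0015000 / 0.94200 = 0.002.

P(H | E) ≈ 0.002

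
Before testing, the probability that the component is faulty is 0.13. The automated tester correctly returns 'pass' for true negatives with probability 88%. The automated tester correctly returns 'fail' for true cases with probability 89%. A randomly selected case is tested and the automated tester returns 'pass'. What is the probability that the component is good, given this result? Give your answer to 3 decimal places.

Let H be the event that the component is faulty. P(H) = 0.13, so P(¬H) = 0.87. With E the 'pass' result, P(E|H) = 0.11 and P(E|¬H) = 0.88.
P(E) = 0.11·0.13 + 0.88·0.87 = 0.014300 + 0.76560 = 0.77990.
By Bayes' theorem, P(H|E) = 0.014300 / 0.77990 = 0.018. Hence P(¬H|E) = 1 − 0.018 = 0.982.

P(¬H | E) ≈ 0.982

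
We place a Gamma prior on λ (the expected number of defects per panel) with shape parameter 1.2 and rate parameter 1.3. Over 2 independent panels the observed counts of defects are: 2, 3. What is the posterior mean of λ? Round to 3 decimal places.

The Poisson likelihood adds the total count to the shape and the number of exposure periods to the rate. Here ∑xᵢ = 5 and n = 2, so shape 1.2→6.2 and rate 1.3→3.3.
E[λ | data] = 6.2/3.3 = 1.879.

Posterior mean ≈ 1.879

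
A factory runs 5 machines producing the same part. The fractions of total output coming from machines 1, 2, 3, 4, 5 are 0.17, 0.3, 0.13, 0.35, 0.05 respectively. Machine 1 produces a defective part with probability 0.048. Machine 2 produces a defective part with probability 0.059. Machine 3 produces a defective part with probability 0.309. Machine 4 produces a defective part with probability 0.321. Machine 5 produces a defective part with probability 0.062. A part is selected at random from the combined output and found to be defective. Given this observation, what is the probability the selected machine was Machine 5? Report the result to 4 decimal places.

Posterior probability ≈ 0.0171

Tabulate prior·likelihood by source: [1] prior 0.17, lik 0.048, product 0.008160; [2] prior 0.3, lik 0.059, product 0.01770; [3] prior 0.13, lik 0.309, product 0.04017; [4] prior 0.35, lik 0.321, product 0.1123; [5] prior 0.05, lik 0.062, product 0.003100.
Normalizing constant = 0.18148; the posterior for Machine 5 is its product over the sum, 0.003100/0.18148 = 0.0171.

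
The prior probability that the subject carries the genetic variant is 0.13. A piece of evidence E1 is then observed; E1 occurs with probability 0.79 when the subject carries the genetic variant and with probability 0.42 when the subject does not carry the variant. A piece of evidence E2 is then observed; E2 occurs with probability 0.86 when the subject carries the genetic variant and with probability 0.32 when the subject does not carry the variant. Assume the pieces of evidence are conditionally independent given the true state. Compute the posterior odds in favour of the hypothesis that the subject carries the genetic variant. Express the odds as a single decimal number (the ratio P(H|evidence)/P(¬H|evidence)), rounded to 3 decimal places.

Posterior odds ≈ 0.755

Prior odds = 0.13/(1−0.13) = 0.14943. In log-odds, ln(0.14943) = -1.9010.
Add log likelihood ratios: ln(1.8810) + ln(2.6875) = 1.6204.
Posterior log-odds = -0.28057, so posterior odds = exp(-0.28057) = 0.75535.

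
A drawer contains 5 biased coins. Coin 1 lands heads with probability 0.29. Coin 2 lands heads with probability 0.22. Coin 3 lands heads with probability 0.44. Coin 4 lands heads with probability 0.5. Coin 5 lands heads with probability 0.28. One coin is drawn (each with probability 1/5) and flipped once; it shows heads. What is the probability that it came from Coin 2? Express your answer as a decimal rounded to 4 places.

Tabulate prior·likelihood by source: [1] prior 0.2, lik 0.29, product 0.05800; [2] prior 0.2, lik 0.22, product 0.04400; [3] prior 0.2, lik 0.44, product 0.08800; [4] prior 0.2, lik 0.5, product 0.1000; [5] prior 0.2, lik 0.28, product 0.05600.
Normalizing constant = 0.34600; the posterior for Coin 2 is its product over the sum, 0.04400/0.34600 = 0.1272.

Posterior probability ≈ 0.1272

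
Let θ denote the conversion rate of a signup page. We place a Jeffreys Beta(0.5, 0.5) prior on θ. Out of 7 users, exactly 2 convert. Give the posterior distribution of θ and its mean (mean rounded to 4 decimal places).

Posterior: Beta(2.5, 5.5); mean ≈ 0.3125

The binomial likelihood is conjugate to the Beta prior: with 2 successes and 5 failures, the posterior is Beta(0.5+2, 0.5+5) = Beta(2.5, 5.5).
Posterior mean = α/(α+β) = 2.5/8 = 0.3125.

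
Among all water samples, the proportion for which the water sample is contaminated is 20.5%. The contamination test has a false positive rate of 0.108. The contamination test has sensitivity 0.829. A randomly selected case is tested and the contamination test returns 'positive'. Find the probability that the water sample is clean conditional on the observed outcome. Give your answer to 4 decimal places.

Let H be the event that the water sample is contaminated. P(H) = 0.205, so P(¬H) = 0.795. With E the 'positive' result, P(E|H) = 0.829 and P(E|¬H) = 0.108.
P(E) = 0.829·0.205 + 0.108·0.795 = 0.16994 + 0.085860 = 0.25581.
By Bayes' theorem, P(H|E) = 0.16994 / 0.25581 = 0.6644. Hence P(¬H|E) = 1 − 0.6644 = 0.3356.

P(¬H | E) ≈ 0.3356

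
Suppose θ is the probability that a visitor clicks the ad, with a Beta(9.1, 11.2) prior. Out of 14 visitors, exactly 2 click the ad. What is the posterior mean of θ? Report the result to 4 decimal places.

Posterior mean ≈ 0.3236

The binomial likelihood is conjugate to the Beta prior: with 2 successes and 12 failures, the posterior is Beta(9.1+2, 11.2+12) = Beta(11.1, 23.2).
Posterior mean = α/(α+β) = 11.1/34.3 = 0.3236.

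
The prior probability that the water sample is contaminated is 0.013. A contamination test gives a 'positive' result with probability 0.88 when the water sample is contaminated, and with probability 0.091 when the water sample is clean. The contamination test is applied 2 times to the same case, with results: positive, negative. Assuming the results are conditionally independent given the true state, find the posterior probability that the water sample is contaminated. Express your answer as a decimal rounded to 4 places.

Posterior P(H) ≈ 0.0165

Let H be the event that the water sample is contaminated; start with P(H) = 0.013. P('positive'|H) = 0.88, P('positive'|¬H) = 0.091.
Update on result 1 ('positive'): P(H) ← 0.88·0.0130 / (0.88·0.0130 + 0.091·0.9870) = 0.011440/0.10126 = 0.1130.
Update on result 2 ('negative'): P(H) ← 0.12·0.1130 / (0.12·0.1130 + 0.909·0.8870) = 0.013558/0.81986 = 0.0165.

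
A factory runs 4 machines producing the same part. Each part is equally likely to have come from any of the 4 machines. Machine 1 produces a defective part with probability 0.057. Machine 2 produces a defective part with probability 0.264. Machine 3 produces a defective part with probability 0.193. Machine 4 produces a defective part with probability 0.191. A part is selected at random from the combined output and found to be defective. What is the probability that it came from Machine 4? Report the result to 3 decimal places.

Posterior probability ≈ 0.271

P(defective|M1) = 0.057; P(defective|M2) = 0.264; P(defective|M3) = 0.193; P(defective|M4) = 0.191.
Prior × likelihood for each source: 0.25·0.057=0.01425, 0.25·0.264=0.06600, 0.25·0.193=0.04825, 0.25·0.191=0.04775. Summing gives P(defective) = 0.17625.
P(Machine 4 | defective) = 0.04775 / 0.17625 = 0.271.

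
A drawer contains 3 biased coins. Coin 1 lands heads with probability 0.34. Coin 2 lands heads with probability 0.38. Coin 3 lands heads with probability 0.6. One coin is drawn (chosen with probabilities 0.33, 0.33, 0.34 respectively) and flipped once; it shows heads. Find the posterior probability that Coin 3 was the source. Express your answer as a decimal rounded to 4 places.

Tabulate prior·likelihood by source: [1] prior 0.33, lik 0.34, product 0.1122; [2] prior 0.33, lik 0.38, product 0.1254; [3] prior 0.34, lik 0.6, product 0.2040.
Normalizing constant = 0.44160; the posterior for Coin 3 is its product over the sum, 0.2040/0.44160 = 0.4620.

Posterior probability ≈ 0.4620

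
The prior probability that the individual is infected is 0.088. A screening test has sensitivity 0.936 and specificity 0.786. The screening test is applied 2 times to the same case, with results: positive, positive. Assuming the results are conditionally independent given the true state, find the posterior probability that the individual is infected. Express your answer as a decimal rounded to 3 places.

Posterior P(H) ≈ 0.649

With H the event that the individual is infected, the joint likelihood of the observed sequence is P(data|H) = 0.936·0.936 = 0.87610 and P(data|¬H) = 0.214·0.214 = 0.045796.
Bayes: P(H|data) = 0.088·0.87610 / (0.088·0.87610 + 0.912·0.045796) = 0.077096/0.11886 = 0.6486.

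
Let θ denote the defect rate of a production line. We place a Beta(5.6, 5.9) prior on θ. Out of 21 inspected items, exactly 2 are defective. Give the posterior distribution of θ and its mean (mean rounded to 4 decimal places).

The binomial likelihood is conjugate to the Beta prior: with 2 successes and 19 failures, the posterior is Beta(5.6+2, 5.9+19) = Beta(7.6, 24.9).
Posterior mean = α/(α+β) = 7.6/32.5 = 0.2338.

Posterior: Beta(7.6, 24.9); mean ≈ 0.2338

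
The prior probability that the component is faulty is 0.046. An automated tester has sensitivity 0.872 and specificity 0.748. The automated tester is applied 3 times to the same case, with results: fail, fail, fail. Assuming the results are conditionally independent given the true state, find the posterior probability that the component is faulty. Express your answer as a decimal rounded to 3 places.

With H the event that the component is faulty, the joint likelihood of the observed sequence is P(data|H) = 0.872·0.872·0.872 = 0.66305 and P(data|¬H) = 0.252·0.252·0.252 = 0.016003.
Bayes: P(H|data) = 0.046·0.66305 / (0.046·0.66305 + 0.954·0.016003) = 0.030501/0.045767 = 0.6664.

Posterior P(H) ≈ 0.666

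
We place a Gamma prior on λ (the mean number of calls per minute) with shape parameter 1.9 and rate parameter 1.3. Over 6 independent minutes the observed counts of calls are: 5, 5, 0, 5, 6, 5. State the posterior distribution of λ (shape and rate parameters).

Total count ∑xᵢ = 26 over n = 6 minutes.
Gamma is conjugate to the Poisson likelihood: posterior is Gamma(shape = 1.9+26 = 27.9, rate = 1.3+6 = 7.3).

Posterior: Gamma(shape=27.9, rate=7.3)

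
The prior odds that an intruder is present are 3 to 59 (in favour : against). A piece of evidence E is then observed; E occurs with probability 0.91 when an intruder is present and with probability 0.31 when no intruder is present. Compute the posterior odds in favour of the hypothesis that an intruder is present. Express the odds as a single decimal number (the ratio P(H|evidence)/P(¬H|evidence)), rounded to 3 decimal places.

Prior odds = 3/59 = 0.050847.
Likelihood ratio for E = 0.91/0.31 = 2.9355.
Posterior odds = prior odds × LR = 0.14926.

Posterior odds ≈ 0.149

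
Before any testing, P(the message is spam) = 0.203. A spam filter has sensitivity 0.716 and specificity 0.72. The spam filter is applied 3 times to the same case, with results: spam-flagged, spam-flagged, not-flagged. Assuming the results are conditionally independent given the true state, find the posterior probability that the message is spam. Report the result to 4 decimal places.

With H the event that the message is spam, the joint likelihood of the observed sequence is P(data|H) = 0.716·0.716·0.284 = 0.14559 and P(data|¬H) = 0.28·0.28·0.72 = 0.056448.
Bayes: P(H|data) = 0.203·0.14559 / (0.203·0.14559 + 0.797·0.056448) = 0.029556/0.074545 = 0.3965.

Posterior P(H) ≈ 0.3965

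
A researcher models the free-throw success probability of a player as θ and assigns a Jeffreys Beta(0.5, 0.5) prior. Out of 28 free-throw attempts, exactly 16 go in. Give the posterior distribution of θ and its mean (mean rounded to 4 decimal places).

Posterior: Beta(16.5, 12.5); mean ≈ 0.5690

Observing 16 successes and 12 failures updates Beta(0.5, 0.5) by adding the success and failure counts to the two shape parameters: α = 0.5+16 = 16.5, β = 0.5+12 = 12.5.
E[θ | data] = 16.5/(16.5+12.5) = 0.5690.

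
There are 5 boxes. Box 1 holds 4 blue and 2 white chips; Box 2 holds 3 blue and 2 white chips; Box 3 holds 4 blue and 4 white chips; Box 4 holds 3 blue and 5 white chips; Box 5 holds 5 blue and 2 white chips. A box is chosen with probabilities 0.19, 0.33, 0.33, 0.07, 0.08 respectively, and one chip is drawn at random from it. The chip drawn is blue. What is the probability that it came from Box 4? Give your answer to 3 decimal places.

Posterior probability ≈ 0.046

P(blue|Box 1) = 0.6667; P(blue|Box 2) = 0.6; P(blue|Box 3) = 0.5; P(blue|Box 4) = 0.375; P(blue|Box 5) = 0.7143.
Prior × likelihood for each source: 0.19·0.6667=0.1267, 0.33·0.6=0.1980, 0.33·0.5=0.1650, 0.07·0.375=0.02625, 0.08·0.7143=0.05714. Summing gives P(blue) = 0.57306.
P(Box 4 | blue) = 0.02625 / 0.57306 = 0.046.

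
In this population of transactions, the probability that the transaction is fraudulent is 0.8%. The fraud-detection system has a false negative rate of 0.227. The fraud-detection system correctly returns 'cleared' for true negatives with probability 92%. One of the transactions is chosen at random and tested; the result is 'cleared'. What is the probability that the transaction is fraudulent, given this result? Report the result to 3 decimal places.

Let H be the event that the transaction is fraudulent. P(H) = 0.008, so P(¬H) = 0.992. With E the 'cleared' result, P(E|H) = 0.227 and P(E|¬H) = 0.92.
P(E) = 0.227·0.008 + 0.92·0.992 = 0.0018160 + 0.91264 = 0.91446.
By Bayes' theorem, P(H|E) = 0.0018160 / 0.91446 = 0.002.

P(H | E) ≈ 0.002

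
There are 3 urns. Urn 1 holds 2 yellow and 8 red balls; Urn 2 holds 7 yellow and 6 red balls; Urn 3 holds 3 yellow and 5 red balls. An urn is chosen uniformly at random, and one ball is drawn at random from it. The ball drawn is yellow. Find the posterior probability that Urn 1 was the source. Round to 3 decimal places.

Tabulate prior·likelihood by source: [1] prior 0.333333, lik 0.2, product 0.06667; [2] prior 0.333333, lik 0.5385, product 0.1795; [3] prior 0.333333, lik 0.375, product 0.1250.
Normalizing constant = 0.37115; the posterior for Urn 1 is its product over the sum, 0.06667/0.37115 = 0.180.

Posterior probability ≈ 0.180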